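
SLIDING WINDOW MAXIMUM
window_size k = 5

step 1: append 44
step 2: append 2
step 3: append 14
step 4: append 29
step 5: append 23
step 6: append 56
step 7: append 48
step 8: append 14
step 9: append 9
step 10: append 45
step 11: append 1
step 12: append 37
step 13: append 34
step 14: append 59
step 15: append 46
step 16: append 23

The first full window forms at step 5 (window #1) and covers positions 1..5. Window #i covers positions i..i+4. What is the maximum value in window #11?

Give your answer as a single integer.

Answer: 59

Derivation:
step 1: append 44 -> window=[44] (not full yet)
step 2: append 2 -> window=[44, 2] (not full yet)
step 3: append 14 -> window=[44, 2, 14] (not full yet)
step 4: append 29 -> window=[44, 2, 14, 29] (not full yet)
step 5: append 23 -> window=[44, 2, 14, 29, 23] -> max=44
step 6: append 56 -> window=[2, 14, 29, 23, 56] -> max=56
step 7: append 48 -> window=[14, 29, 23, 56, 48] -> max=56
step 8: append 14 -> window=[29, 23, 56, 48, 14] -> max=56
step 9: append 9 -> window=[23, 56, 48, 14, 9] -> max=56
step 10: append 45 -> window=[56, 48, 14, 9, 45] -> max=56
step 11: append 1 -> window=[48, 14, 9, 45, 1] -> max=48
step 12: append 37 -> window=[14, 9, 45, 1, 37] -> max=45
step 13: append 34 -> window=[9, 45, 1, 37, 34] -> max=45
step 14: append 59 -> window=[45, 1, 37, 34, 59] -> max=59
step 15: append 46 -> window=[1, 37, 34, 59, 46] -> max=59
Window #11 max = 59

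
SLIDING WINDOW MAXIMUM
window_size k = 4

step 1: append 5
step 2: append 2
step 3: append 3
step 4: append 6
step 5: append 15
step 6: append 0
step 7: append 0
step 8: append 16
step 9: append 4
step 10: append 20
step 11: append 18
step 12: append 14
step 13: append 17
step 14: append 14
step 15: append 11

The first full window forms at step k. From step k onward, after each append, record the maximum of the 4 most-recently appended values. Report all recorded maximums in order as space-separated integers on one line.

Answer: 6 15 15 15 16 16 20 20 20 20 18 17

Derivation:
step 1: append 5 -> window=[5] (not full yet)
step 2: append 2 -> window=[5, 2] (not full yet)
step 3: append 3 -> window=[5, 2, 3] (not full yet)
step 4: append 6 -> window=[5, 2, 3, 6] -> max=6
step 5: append 15 -> window=[2, 3, 6, 15] -> max=15
step 6: append 0 -> window=[3, 6, 15, 0] -> max=15
step 7: append 0 -> window=[6, 15, 0, 0] -> max=15
step 8: append 16 -> window=[15, 0, 0, 16] -> max=16
step 9: append 4 -> window=[0, 0, 16, 4] -> max=16
step 10: append 20 -> window=[0, 16, 4, 20] -> max=20
step 11: append 18 -> window=[16, 4, 20, 18] -> max=20
step 12: append 14 -> window=[4, 20, 18, 14] -> max=20
step 13: append 17 -> window=[20, 18, 14, 17] -> max=20
step 14: append 14 -> window=[18, 14, 17, 14] -> max=18
step 15: append 11 -> window=[14, 17, 14, 11] -> max=17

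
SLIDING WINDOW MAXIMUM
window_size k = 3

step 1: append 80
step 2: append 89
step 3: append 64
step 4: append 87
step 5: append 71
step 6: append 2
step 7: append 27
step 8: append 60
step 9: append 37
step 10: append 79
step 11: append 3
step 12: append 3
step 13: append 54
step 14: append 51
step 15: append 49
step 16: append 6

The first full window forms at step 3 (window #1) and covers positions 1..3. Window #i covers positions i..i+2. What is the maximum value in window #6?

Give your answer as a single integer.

step 1: append 80 -> window=[80] (not full yet)
step 2: append 89 -> window=[80, 89] (not full yet)
step 3: append 64 -> window=[80, 89, 64] -> max=89
step 4: append 87 -> window=[89, 64, 87] -> max=89
step 5: append 71 -> window=[64, 87, 71] -> max=87
step 6: append 2 -> window=[87, 71, 2] -> max=87
step 7: append 27 -> window=[71, 2, 27] -> max=71
step 8: append 60 -> window=[2, 27, 60] -> max=60
Window #6 max = 60

Answer: 60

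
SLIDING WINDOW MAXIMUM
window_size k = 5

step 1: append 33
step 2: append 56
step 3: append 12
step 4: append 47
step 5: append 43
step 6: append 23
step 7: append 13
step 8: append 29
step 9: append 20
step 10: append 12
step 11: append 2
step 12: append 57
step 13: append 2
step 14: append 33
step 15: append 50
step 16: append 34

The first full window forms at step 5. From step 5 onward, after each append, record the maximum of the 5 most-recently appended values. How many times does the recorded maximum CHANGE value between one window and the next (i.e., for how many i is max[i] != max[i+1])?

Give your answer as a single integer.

Answer: 4

Derivation:
step 1: append 33 -> window=[33] (not full yet)
step 2: append 56 -> window=[33, 56] (not full yet)
step 3: append 12 -> window=[33, 56, 12] (not full yet)
step 4: append 47 -> window=[33, 56, 12, 47] (not full yet)
step 5: append 43 -> window=[33, 56, 12, 47, 43] -> max=56
step 6: append 23 -> window=[56, 12, 47, 43, 23] -> max=56
step 7: append 13 -> window=[12, 47, 43, 23, 13] -> max=47
step 8: append 29 -> window=[47, 43, 23, 13, 29] -> max=47
step 9: append 20 -> window=[43, 23, 13, 29, 20] -> max=43
step 10: append 12 -> window=[23, 13, 29, 20, 12] -> max=29
step 11: append 2 -> window=[13, 29, 20, 12, 2] -> max=29
step 12: append 57 -> window=[29, 20, 12, 2, 57] -> max=57
step 13: append 2 -> window=[20, 12, 2, 57, 2] -> max=57
step 14: append 33 -> window=[12, 2, 57, 2, 33] -> max=57
step 15: append 50 -> window=[2, 57, 2, 33, 50] -> max=57
step 16: append 34 -> window=[57, 2, 33, 50, 34] -> max=57
Recorded maximums: 56 56 47 47 43 29 29 57 57 57 57 57
Changes between consecutive maximums: 4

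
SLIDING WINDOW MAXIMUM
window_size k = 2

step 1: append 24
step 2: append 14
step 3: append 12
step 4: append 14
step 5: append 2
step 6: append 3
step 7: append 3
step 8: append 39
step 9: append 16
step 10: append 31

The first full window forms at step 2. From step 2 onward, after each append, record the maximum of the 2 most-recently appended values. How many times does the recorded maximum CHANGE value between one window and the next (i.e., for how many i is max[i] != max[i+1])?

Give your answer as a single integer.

step 1: append 24 -> window=[24] (not full yet)
step 2: append 14 -> window=[24, 14] -> max=24
step 3: append 12 -> window=[14, 12] -> max=14
step 4: append 14 -> window=[12, 14] -> max=14
step 5: append 2 -> window=[14, 2] -> max=14
step 6: append 3 -> window=[2, 3] -> max=3
step 7: append 3 -> window=[3, 3] -> max=3
step 8: append 39 -> window=[3, 39] -> max=39
step 9: append 16 -> window=[39, 16] -> max=39
step 10: append 31 -> window=[16, 31] -> max=31
Recorded maximums: 24 14 14 14 3 3 39 39 31
Changes between consecutive maximums: 4

Answer: 4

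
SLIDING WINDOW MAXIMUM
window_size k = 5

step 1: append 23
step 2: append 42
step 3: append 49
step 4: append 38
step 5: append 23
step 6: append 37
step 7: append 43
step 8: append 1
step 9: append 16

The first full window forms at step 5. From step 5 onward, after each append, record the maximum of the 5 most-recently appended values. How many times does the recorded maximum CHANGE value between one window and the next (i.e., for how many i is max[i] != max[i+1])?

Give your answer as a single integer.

Answer: 1

Derivation:
step 1: append 23 -> window=[23] (not full yet)
step 2: append 42 -> window=[23, 42] (not full yet)
step 3: append 49 -> window=[23, 42, 49] (not full yet)
step 4: append 38 -> window=[23, 42, 49, 38] (not full yet)
step 5: append 23 -> window=[23, 42, 49, 38, 23] -> max=49
step 6: append 37 -> window=[42, 49, 38, 23, 37] -> max=49
step 7: append 43 -> window=[49, 38, 23, 37, 43] -> max=49
step 8: append 1 -> window=[38, 23, 37, 43, 1] -> max=43
step 9: append 16 -> window=[23, 37, 43, 1, 16] -> max=43
Recorded maximums: 49 49 49 43 43
Changes between consecutive maximums: 1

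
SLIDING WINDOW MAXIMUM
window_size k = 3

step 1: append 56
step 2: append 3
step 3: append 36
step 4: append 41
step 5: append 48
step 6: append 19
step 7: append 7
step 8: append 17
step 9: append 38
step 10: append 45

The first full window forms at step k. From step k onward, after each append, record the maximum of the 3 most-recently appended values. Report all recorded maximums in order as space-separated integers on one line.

step 1: append 56 -> window=[56] (not full yet)
step 2: append 3 -> window=[56, 3] (not full yet)
step 3: append 36 -> window=[56, 3, 36] -> max=56
step 4: append 41 -> window=[3, 36, 41] -> max=41
step 5: append 48 -> window=[36, 41, 48] -> max=48
step 6: append 19 -> window=[41, 48, 19] -> max=48
step 7: append 7 -> window=[48, 19, 7] -> max=48
step 8: append 17 -> window=[19, 7, 17] -> max=19
step 9: append 38 -> window=[7, 17, 38] -> max=38
step 10: append 45 -> window=[17, 38, 45] -> max=45

Answer: 56 41 48 48 48 19 38 45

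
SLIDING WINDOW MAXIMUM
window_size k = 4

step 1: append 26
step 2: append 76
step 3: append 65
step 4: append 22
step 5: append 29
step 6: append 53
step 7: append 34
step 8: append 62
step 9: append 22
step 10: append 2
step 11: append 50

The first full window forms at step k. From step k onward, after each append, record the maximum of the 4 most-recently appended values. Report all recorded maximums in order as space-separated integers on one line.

Answer: 76 76 65 53 62 62 62 62

Derivation:
step 1: append 26 -> window=[26] (not full yet)
step 2: append 76 -> window=[26, 76] (not full yet)
step 3: append 65 -> window=[26, 76, 65] (not full yet)
step 4: append 22 -> window=[26, 76, 65, 22] -> max=76
step 5: append 29 -> window=[76, 65, 22, 29] -> max=76
step 6: append 53 -> window=[65, 22, 29, 53] -> max=65
step 7: append 34 -> window=[22, 29, 53, 34] -> max=53
step 8: append 62 -> window=[29, 53, 34, 62] -> max=62
step 9: append 22 -> window=[53, 34, 62, 22] -> max=62
step 10: append 2 -> window=[34, 62, 22, 2] -> max=62
step 11: append 50 -> window=[62, 22, 2, 50] -> max=62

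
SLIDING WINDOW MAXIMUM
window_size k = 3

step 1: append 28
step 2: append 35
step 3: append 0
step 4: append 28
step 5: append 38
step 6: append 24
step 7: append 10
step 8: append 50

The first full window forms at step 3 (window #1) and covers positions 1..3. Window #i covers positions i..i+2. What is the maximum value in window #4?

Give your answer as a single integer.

Answer: 38

Derivation:
step 1: append 28 -> window=[28] (not full yet)
step 2: append 35 -> window=[28, 35] (not full yet)
step 3: append 0 -> window=[28, 35, 0] -> max=35
step 4: append 28 -> window=[35, 0, 28] -> max=35
step 5: append 38 -> window=[0, 28, 38] -> max=38
step 6: append 24 -> window=[28, 38, 24] -> max=38
Window #4 max = 38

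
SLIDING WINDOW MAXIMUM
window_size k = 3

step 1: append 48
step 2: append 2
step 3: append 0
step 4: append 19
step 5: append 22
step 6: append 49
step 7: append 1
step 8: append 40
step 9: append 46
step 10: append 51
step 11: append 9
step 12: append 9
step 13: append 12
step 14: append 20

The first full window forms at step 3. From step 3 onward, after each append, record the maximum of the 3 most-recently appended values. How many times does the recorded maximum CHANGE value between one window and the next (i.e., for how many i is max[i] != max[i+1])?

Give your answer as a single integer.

Answer: 7

Derivation:
step 1: append 48 -> window=[48] (not full yet)
step 2: append 2 -> window=[48, 2] (not full yet)
step 3: append 0 -> window=[48, 2, 0] -> max=48
step 4: append 19 -> window=[2, 0, 19] -> max=19
step 5: append 22 -> window=[0, 19, 22] -> max=22
step 6: append 49 -> window=[19, 22, 49] -> max=49
step 7: append 1 -> window=[22, 49, 1] -> max=49
step 8: append 40 -> window=[49, 1, 40] -> max=49
step 9: append 46 -> window=[1, 40, 46] -> max=46
step 10: append 51 -> window=[40, 46, 51] -> max=51
step 11: append 9 -> window=[46, 51, 9] -> max=51
step 12: append 9 -> window=[51, 9, 9] -> max=51
step 13: append 12 -> window=[9, 9, 12] -> max=12
step 14: append 20 -> window=[9, 12, 20] -> max=20
Recorded maximums: 48 19 22 49 49 49 46 51 51 51 12 20
Changes between consecutive maximums: 7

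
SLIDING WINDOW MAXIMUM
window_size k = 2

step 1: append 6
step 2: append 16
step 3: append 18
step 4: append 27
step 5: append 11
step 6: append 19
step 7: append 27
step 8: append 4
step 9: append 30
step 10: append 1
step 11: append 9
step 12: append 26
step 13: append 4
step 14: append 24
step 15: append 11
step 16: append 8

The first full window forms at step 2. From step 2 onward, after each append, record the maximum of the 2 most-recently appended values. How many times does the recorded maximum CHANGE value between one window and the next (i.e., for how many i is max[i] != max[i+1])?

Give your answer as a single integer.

step 1: append 6 -> window=[6] (not full yet)
step 2: append 16 -> window=[6, 16] -> max=16
step 3: append 18 -> window=[16, 18] -> max=18
step 4: append 27 -> window=[18, 27] -> max=27
step 5: append 11 -> window=[27, 11] -> max=27
step 6: append 19 -> window=[11, 19] -> max=19
step 7: append 27 -> window=[19, 27] -> max=27
step 8: append 4 -> window=[27, 4] -> max=27
step 9: append 30 -> window=[4, 30] -> max=30
step 10: append 1 -> window=[30, 1] -> max=30
step 11: append 9 -> window=[1, 9] -> max=9
step 12: append 26 -> window=[9, 26] -> max=26
step 13: append 4 -> window=[26, 4] -> max=26
step 14: append 24 -> window=[4, 24] -> max=24
step 15: append 11 -> window=[24, 11] -> max=24
step 16: append 8 -> window=[11, 8] -> max=11
Recorded maximums: 16 18 27 27 19 27 27 30 30 9 26 26 24 24 11
Changes between consecutive maximums: 9

Answer: 9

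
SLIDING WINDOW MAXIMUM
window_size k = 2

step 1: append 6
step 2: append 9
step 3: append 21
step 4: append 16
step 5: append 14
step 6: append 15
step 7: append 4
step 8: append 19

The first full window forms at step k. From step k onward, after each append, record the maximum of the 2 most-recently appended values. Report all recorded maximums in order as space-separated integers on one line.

Answer: 9 21 21 16 15 15 19

Derivation:
step 1: append 6 -> window=[6] (not full yet)
step 2: append 9 -> window=[6, 9] -> max=9
step 3: append 21 -> window=[9, 21] -> max=21
step 4: append 16 -> window=[21, 16] -> max=21
step 5: append 14 -> window=[16, 14] -> max=16
step 6: append 15 -> window=[14, 15] -> max=15
step 7: append 4 -> window=[15, 4] -> max=15
step 8: append 19 -> window=[4, 19] -> max=19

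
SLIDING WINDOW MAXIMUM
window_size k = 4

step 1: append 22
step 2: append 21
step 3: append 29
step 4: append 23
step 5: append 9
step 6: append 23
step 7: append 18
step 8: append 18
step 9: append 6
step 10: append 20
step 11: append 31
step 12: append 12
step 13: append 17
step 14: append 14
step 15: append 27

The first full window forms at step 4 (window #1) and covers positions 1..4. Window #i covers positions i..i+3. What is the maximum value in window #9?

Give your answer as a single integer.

step 1: append 22 -> window=[22] (not full yet)
step 2: append 21 -> window=[22, 21] (not full yet)
step 3: append 29 -> window=[22, 21, 29] (not full yet)
step 4: append 23 -> window=[22, 21, 29, 23] -> max=29
step 5: append 9 -> window=[21, 29, 23, 9] -> max=29
step 6: append 23 -> window=[29, 23, 9, 23] -> max=29
step 7: append 18 -> window=[23, 9, 23, 18] -> max=23
step 8: append 18 -> window=[9, 23, 18, 18] -> max=23
step 9: append 6 -> window=[23, 18, 18, 6] -> max=23
step 10: append 20 -> window=[18, 18, 6, 20] -> max=20
step 11: append 31 -> window=[18, 6, 20, 31] -> max=31
step 12: append 12 -> window=[6, 20, 31, 12] -> max=31
Window #9 max = 31

Answer: 31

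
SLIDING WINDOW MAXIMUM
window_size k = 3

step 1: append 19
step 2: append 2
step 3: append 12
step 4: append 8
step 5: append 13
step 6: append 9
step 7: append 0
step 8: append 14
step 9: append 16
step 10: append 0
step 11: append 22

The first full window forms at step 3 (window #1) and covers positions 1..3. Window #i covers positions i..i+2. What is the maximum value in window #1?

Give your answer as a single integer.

Answer: 19

Derivation:
step 1: append 19 -> window=[19] (not full yet)
step 2: append 2 -> window=[19, 2] (not full yet)
step 3: append 12 -> window=[19, 2, 12] -> max=19
Window #1 max = 19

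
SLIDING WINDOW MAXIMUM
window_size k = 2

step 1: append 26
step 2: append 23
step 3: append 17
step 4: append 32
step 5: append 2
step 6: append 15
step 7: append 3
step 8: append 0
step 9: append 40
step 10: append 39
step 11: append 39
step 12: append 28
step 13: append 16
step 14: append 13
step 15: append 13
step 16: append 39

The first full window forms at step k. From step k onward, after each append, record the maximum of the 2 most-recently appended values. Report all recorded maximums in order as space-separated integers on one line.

Answer: 26 23 32 32 15 15 3 40 40 39 39 28 16 13 39

Derivation:
step 1: append 26 -> window=[26] (not full yet)
step 2: append 23 -> window=[26, 23] -> max=26
step 3: append 17 -> window=[23, 17] -> max=23
step 4: append 32 -> window=[17, 32] -> max=32
step 5: append 2 -> window=[32, 2] -> max=32
step 6: append 15 -> window=[2, 15] -> max=15
step 7: append 3 -> window=[15, 3] -> max=15
step 8: append 0 -> window=[3, 0] -> max=3
step 9: append 40 -> window=[0, 40] -> max=40
step 10: append 39 -> window=[40, 39] -> max=40
step 11: append 39 -> window=[39, 39] -> max=39
step 12: append 28 -> window=[39, 28] -> max=39
step 13: append 16 -> window=[28, 16] -> max=28
step 14: append 13 -> window=[16, 13] -> max=16
step 15: append 13 -> window=[13, 13] -> max=13
step 16: append 39 -> window=[13, 39] -> max=39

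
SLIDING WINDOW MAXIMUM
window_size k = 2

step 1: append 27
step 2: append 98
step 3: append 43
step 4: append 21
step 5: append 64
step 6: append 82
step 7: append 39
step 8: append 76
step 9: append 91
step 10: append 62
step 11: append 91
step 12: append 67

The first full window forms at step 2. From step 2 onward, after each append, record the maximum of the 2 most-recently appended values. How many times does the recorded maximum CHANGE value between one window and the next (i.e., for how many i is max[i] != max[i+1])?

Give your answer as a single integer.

step 1: append 27 -> window=[27] (not full yet)
step 2: append 98 -> window=[27, 98] -> max=98
step 3: append 43 -> window=[98, 43] -> max=98
step 4: append 21 -> window=[43, 21] -> max=43
step 5: append 64 -> window=[21, 64] -> max=64
step 6: append 82 -> window=[64, 82] -> max=82
step 7: append 39 -> window=[82, 39] -> max=82
step 8: append 76 -> window=[39, 76] -> max=76
step 9: append 91 -> window=[76, 91] -> max=91
step 10: append 62 -> window=[91, 62] -> max=91
step 11: append 91 -> window=[62, 91] -> max=91
step 12: append 67 -> window=[91, 67] -> max=91
Recorded maximums: 98 98 43 64 82 82 76 91 91 91 91
Changes between consecutive maximums: 5

Answer: 5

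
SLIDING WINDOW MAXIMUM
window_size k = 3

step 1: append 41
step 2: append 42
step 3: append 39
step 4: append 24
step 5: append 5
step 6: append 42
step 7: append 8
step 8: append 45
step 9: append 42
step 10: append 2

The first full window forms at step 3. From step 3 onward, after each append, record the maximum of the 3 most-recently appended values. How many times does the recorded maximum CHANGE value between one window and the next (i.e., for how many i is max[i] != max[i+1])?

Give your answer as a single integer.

Answer: 3

Derivation:
step 1: append 41 -> window=[41] (not full yet)
step 2: append 42 -> window=[41, 42] (not full yet)
step 3: append 39 -> window=[41, 42, 39] -> max=42
step 4: append 24 -> window=[42, 39, 24] -> max=42
step 5: append 5 -> window=[39, 24, 5] -> max=39
step 6: append 42 -> window=[24, 5, 42] -> max=42
step 7: append 8 -> window=[5, 42, 8] -> max=42
step 8: append 45 -> window=[42, 8, 45] -> max=45
step 9: append 42 -> window=[8, 45, 42] -> max=45
step 10: append 2 -> window=[45, 42, 2] -> max=45
Recorded maximums: 42 42 39 42 42 45 45 45
Changes between consecutive maximums: 3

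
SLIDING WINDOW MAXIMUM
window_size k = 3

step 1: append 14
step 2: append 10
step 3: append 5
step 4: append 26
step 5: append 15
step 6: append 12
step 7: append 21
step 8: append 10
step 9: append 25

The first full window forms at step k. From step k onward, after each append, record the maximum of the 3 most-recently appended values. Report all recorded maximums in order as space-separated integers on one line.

step 1: append 14 -> window=[14] (not full yet)
step 2: append 10 -> window=[14, 10] (not full yet)
step 3: append 5 -> window=[14, 10, 5] -> max=14
step 4: append 26 -> window=[10, 5, 26] -> max=26
step 5: append 15 -> window=[5, 26, 15] -> max=26
step 6: append 12 -> window=[26, 15, 12] -> max=26
step 7: append 21 -> window=[15, 12, 21] -> max=21
step 8: append 10 -> window=[12, 21, 10] -> max=21
step 9: append 25 -> window=[21, 10, 25] -> max=25

Answer: 14 26 26 26 21 21 25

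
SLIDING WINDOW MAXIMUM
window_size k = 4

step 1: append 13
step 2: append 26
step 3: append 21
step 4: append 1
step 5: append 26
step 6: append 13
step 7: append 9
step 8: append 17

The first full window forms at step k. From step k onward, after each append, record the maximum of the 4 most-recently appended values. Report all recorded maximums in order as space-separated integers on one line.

Answer: 26 26 26 26 26

Derivation:
step 1: append 13 -> window=[13] (not full yet)
step 2: append 26 -> window=[13, 26] (not full yet)
step 3: append 21 -> window=[13, 26, 21] (not full yet)
step 4: append 1 -> window=[13, 26, 21, 1] -> max=26
step 5: append 26 -> window=[26, 21, 1, 26] -> max=26
step 6: append 13 -> window=[21, 1, 26, 13] -> max=26
step 7: append 9 -> window=[1, 26, 13, 9] -> max=26
step 8: append 17 -> window=[26, 13, 9, 17] -> max=26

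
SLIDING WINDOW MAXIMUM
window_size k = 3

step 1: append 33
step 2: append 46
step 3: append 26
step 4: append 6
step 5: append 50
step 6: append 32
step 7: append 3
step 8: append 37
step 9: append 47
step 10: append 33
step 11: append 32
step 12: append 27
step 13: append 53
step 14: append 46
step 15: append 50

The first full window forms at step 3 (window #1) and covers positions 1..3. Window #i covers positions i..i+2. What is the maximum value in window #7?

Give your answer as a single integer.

Answer: 47

Derivation:
step 1: append 33 -> window=[33] (not full yet)
step 2: append 46 -> window=[33, 46] (not full yet)
step 3: append 26 -> window=[33, 46, 26] -> max=46
step 4: append 6 -> window=[46, 26, 6] -> max=46
step 5: append 50 -> window=[26, 6, 50] -> max=50
step 6: append 32 -> window=[6, 50, 32] -> max=50
step 7: append 3 -> window=[50, 32, 3] -> max=50
step 8: append 37 -> window=[32, 3, 37] -> max=37
step 9: append 47 -> window=[3, 37, 47] -> max=47
Window #7 max = 47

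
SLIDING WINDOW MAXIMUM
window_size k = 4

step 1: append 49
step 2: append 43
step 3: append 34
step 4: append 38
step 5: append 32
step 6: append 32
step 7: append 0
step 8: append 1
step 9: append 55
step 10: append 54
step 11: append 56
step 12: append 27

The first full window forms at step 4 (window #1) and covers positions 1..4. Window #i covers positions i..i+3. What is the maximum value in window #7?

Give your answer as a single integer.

Answer: 55

Derivation:
step 1: append 49 -> window=[49] (not full yet)
step 2: append 43 -> window=[49, 43] (not full yet)
step 3: append 34 -> window=[49, 43, 34] (not full yet)
step 4: append 38 -> window=[49, 43, 34, 38] -> max=49
step 5: append 32 -> window=[43, 34, 38, 32] -> max=43
step 6: append 32 -> window=[34, 38, 32, 32] -> max=38
step 7: append 0 -> window=[38, 32, 32, 0] -> max=38
step 8: append 1 -> window=[32, 32, 0, 1] -> max=32
step 9: append 55 -> window=[32, 0, 1, 55] -> max=55
step 10: append 54 -> window=[0, 1, 55, 54] -> max=55
Window #7 max = 55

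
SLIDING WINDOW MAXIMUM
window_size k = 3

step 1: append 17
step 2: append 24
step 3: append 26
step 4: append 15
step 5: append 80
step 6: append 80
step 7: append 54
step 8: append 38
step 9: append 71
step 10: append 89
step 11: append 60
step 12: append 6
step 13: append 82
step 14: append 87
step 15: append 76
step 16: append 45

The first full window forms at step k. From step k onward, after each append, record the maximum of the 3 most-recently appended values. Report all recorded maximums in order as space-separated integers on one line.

Answer: 26 26 80 80 80 80 71 89 89 89 82 87 87 87

Derivation:
step 1: append 17 -> window=[17] (not full yet)
step 2: append 24 -> window=[17, 24] (not full yet)
step 3: append 26 -> window=[17, 24, 26] -> max=26
step 4: append 15 -> window=[24, 26, 15] -> max=26
step 5: append 80 -> window=[26, 15, 80] -> max=80
step 6: append 80 -> window=[15, 80, 80] -> max=80
step 7: append 54 -> window=[80, 80, 54] -> max=80
step 8: append 38 -> window=[80, 54, 38] -> max=80
step 9: append 71 -> window=[54, 38, 71] -> max=71
step 10: append 89 -> window=[38, 71, 89] -> max=89
step 11: append 60 -> window=[71, 89, 60] -> max=89
step 12: append 6 -> window=[89, 60, 6] -> max=89
step 13: append 82 -> window=[60, 6, 82] -> max=82
step 14: append 87 -> window=[6, 82, 87] -> max=87
step 15: append 76 -> window=[82, 87, 76] -> max=87
step 16: append 45 -> window=[87, 76, 45] -> max=87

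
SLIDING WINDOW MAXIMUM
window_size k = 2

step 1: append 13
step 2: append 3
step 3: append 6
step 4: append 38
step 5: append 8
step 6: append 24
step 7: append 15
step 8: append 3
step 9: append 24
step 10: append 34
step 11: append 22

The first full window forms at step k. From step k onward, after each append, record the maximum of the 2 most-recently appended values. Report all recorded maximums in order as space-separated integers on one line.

step 1: append 13 -> window=[13] (not full yet)
step 2: append 3 -> window=[13, 3] -> max=13
step 3: append 6 -> window=[3, 6] -> max=6
step 4: append 38 -> window=[6, 38] -> max=38
step 5: append 8 -> window=[38, 8] -> max=38
step 6: append 24 -> window=[8, 24] -> max=24
step 7: append 15 -> window=[24, 15] -> max=24
step 8: append 3 -> window=[15, 3] -> max=15
step 9: append 24 -> window=[3, 24] -> max=24
step 10: append 34 -> window=[24, 34] -> max=34
step 11: append 22 -> window=[34, 22] -> max=34

Answer: 13 6 38 38 24 24 15 24 34 34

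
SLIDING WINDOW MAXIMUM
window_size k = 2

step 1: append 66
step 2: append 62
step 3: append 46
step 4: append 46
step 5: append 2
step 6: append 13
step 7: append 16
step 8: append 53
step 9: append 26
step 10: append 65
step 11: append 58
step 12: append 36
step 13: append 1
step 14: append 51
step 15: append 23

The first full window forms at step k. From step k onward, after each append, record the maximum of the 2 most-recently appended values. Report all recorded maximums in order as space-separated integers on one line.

Answer: 66 62 46 46 13 16 53 53 65 65 58 36 51 51

Derivation:
step 1: append 66 -> window=[66] (not full yet)
step 2: append 62 -> window=[66, 62] -> max=66
step 3: append 46 -> window=[62, 46] -> max=62
step 4: append 46 -> window=[46, 46] -> max=46
step 5: append 2 -> window=[46, 2] -> max=46
step 6: append 13 -> window=[2, 13] -> max=13
step 7: append 16 -> window=[13, 16] -> max=16
step 8: append 53 -> window=[16, 53] -> max=53
step 9: append 26 -> window=[53, 26] -> max=53
step 10: append 65 -> window=[26, 65] -> max=65
step 11: append 58 -> window=[65, 58] -> max=65
step 12: append 36 -> window=[58, 36] -> max=58
step 13: append 1 -> window=[36, 1] -> max=36
step 14: append 51 -> window=[1, 51] -> max=51
step 15: append 23 -> window=[51, 23] -> max=51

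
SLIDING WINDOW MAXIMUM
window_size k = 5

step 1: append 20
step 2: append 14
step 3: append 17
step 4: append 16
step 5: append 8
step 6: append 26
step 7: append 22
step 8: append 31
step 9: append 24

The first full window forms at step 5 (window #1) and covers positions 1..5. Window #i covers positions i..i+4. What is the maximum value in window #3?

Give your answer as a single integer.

step 1: append 20 -> window=[20] (not full yet)
step 2: append 14 -> window=[20, 14] (not full yet)
step 3: append 17 -> window=[20, 14, 17] (not full yet)
step 4: append 16 -> window=[20, 14, 17, 16] (not full yet)
step 5: append 8 -> window=[20, 14, 17, 16, 8] -> max=20
step 6: append 26 -> window=[14, 17, 16, 8, 26] -> max=26
step 7: append 22 -> window=[17, 16, 8, 26, 22] -> max=26
Window #3 max = 26

Answer: 26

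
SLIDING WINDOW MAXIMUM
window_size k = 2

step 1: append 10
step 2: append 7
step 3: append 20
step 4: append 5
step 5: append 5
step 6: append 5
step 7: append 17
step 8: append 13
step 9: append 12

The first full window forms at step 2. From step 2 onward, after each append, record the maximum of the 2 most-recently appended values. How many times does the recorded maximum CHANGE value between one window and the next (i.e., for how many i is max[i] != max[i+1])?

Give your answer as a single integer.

step 1: append 10 -> window=[10] (not full yet)
step 2: append 7 -> window=[10, 7] -> max=10
step 3: append 20 -> window=[7, 20] -> max=20
step 4: append 5 -> window=[20, 5] -> max=20
step 5: append 5 -> window=[5, 5] -> max=5
step 6: append 5 -> window=[5, 5] -> max=5
step 7: append 17 -> window=[5, 17] -> max=17
step 8: append 13 -> window=[17, 13] -> max=17
step 9: append 12 -> window=[13, 12] -> max=13
Recorded maximums: 10 20 20 5 5 17 17 13
Changes between consecutive maximums: 4

Answer: 4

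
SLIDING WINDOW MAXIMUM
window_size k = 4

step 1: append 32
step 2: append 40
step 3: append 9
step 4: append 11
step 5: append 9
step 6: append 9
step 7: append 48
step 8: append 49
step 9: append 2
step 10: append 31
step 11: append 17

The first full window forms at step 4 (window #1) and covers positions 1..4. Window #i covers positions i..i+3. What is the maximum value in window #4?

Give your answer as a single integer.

Answer: 48

Derivation:
step 1: append 32 -> window=[32] (not full yet)
step 2: append 40 -> window=[32, 40] (not full yet)
step 3: append 9 -> window=[32, 40, 9] (not full yet)
step 4: append 11 -> window=[32, 40, 9, 11] -> max=40
step 5: append 9 -> window=[40, 9, 11, 9] -> max=40
step 6: append 9 -> window=[9, 11, 9, 9] -> max=11
step 7: append 48 -> window=[11, 9, 9, 48] -> max=48
Window #4 max = 48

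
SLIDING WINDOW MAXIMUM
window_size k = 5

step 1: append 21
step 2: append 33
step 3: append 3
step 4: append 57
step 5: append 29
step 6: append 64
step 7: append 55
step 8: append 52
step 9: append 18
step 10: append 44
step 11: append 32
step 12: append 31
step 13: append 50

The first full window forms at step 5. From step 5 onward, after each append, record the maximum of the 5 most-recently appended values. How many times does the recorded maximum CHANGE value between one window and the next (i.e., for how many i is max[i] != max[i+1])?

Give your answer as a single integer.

Answer: 4

Derivation:
step 1: append 21 -> window=[21] (not full yet)
step 2: append 33 -> window=[21, 33] (not full yet)
step 3: append 3 -> window=[21, 33, 3] (not full yet)
step 4: append 57 -> window=[21, 33, 3, 57] (not full yet)
step 5: append 29 -> window=[21, 33, 3, 57, 29] -> max=57
step 6: append 64 -> window=[33, 3, 57, 29, 64] -> max=64
step 7: append 55 -> window=[3, 57, 29, 64, 55] -> max=64
step 8: append 52 -> window=[57, 29, 64, 55, 52] -> max=64
step 9: append 18 -> window=[29, 64, 55, 52, 18] -> max=64
step 10: append 44 -> window=[64, 55, 52, 18, 44] -> max=64
step 11: append 32 -> window=[55, 52, 18, 44, 32] -> max=55
step 12: append 31 -> window=[52, 18, 44, 32, 31] -> max=52
step 13: append 50 -> window=[18, 44, 32, 31, 50] -> max=50
Recorded maximums: 57 64 64 64 64 64 55 52 50
Changes between consecutive maximums: 4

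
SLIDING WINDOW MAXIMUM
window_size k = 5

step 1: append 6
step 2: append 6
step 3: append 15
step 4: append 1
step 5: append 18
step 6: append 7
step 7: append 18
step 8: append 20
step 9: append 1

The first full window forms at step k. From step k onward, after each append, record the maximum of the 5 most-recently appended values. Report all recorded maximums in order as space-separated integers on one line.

step 1: append 6 -> window=[6] (not full yet)
step 2: append 6 -> window=[6, 6] (not full yet)
step 3: append 15 -> window=[6, 6, 15] (not full yet)
step 4: append 1 -> window=[6, 6, 15, 1] (not full yet)
step 5: append 18 -> window=[6, 6, 15, 1, 18] -> max=18
step 6: append 7 -> window=[6, 15, 1, 18, 7] -> max=18
step 7: append 18 -> window=[15, 1, 18, 7, 18] -> max=18
step 8: append 20 -> window=[1, 18, 7, 18, 20] -> max=20
step 9: append 1 -> window=[18, 7, 18, 20, 1] -> max=20

Answer: 18 18 18 20 20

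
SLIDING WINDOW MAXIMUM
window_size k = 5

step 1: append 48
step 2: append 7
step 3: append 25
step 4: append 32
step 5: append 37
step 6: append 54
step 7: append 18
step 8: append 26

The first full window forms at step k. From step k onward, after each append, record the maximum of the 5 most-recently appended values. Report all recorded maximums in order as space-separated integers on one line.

Answer: 48 54 54 54

Derivation:
step 1: append 48 -> window=[48] (not full yet)
step 2: append 7 -> window=[48, 7] (not full yet)
step 3: append 25 -> window=[48, 7, 25] (not full yet)
step 4: append 32 -> window=[48, 7, 25, 32] (not full yet)
step 5: append 37 -> window=[48, 7, 25, 32, 37] -> max=48
step 6: append 54 -> window=[7, 25, 32, 37, 54] -> max=54
step 7: append 18 -> window=[25, 32, 37, 54, 18] -> max=54
step 8: append 26 -> window=[32, 37, 54, 18, 26] -> max=54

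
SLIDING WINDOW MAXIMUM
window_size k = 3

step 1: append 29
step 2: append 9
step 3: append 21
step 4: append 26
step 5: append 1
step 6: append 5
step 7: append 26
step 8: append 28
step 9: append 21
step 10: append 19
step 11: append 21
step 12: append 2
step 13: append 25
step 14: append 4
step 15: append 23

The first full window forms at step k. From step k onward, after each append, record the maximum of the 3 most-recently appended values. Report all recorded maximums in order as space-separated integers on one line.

step 1: append 29 -> window=[29] (not full yet)
step 2: append 9 -> window=[29, 9] (not full yet)
step 3: append 21 -> window=[29, 9, 21] -> max=29
step 4: append 26 -> window=[9, 21, 26] -> max=26
step 5: append 1 -> window=[21, 26, 1] -> max=26
step 6: append 5 -> window=[26, 1, 5] -> max=26
step 7: append 26 -> window=[1, 5, 26] -> max=26
step 8: append 28 -> window=[5, 26, 28] -> max=28
step 9: append 21 -> window=[26, 28, 21] -> max=28
step 10: append 19 -> window=[28, 21, 19] -> max=28
step 11: append 21 -> window=[21, 19, 21] -> max=21
step 12: append 2 -> window=[19, 21, 2] -> max=21
step 13: append 25 -> window=[21, 2, 25] -> max=25
step 14: append 4 -> window=[2, 25, 4] -> max=25
step 15: append 23 -> window=[25, 4, 23] -> max=25

Answer: 29 26 26 26 26 28 28 28 21 21 25 25 25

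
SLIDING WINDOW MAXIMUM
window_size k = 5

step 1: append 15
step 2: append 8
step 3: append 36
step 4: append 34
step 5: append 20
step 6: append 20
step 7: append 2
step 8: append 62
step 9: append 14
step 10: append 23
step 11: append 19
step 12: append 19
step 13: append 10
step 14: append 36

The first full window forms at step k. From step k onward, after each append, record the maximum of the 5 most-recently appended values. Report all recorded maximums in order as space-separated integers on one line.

Answer: 36 36 36 62 62 62 62 62 23 36

Derivation:
step 1: append 15 -> window=[15] (not full yet)
step 2: append 8 -> window=[15, 8] (not full yet)
step 3: append 36 -> window=[15, 8, 36] (not full yet)
step 4: append 34 -> window=[15, 8, 36, 34] (not full yet)
step 5: append 20 -> window=[15, 8, 36, 34, 20] -> max=36
step 6: append 20 -> window=[8, 36, 34, 20, 20] -> max=36
step 7: append 2 -> window=[36, 34, 20, 20, 2] -> max=36
step 8: append 62 -> window=[34, 20, 20, 2, 62] -> max=62
step 9: append 14 -> window=[20, 20, 2, 62, 14] -> max=62
step 10: append 23 -> window=[20, 2, 62, 14, 23] -> max=62
step 11: append 19 -> window=[2, 62, 14, 23, 19] -> max=62
step 12: append 19 -> window=[62, 14, 23, 19, 19] -> max=62
step 13: append 10 -> window=[14, 23, 19, 19, 10] -> max=23
step 14: append 36 -> window=[23, 19, 19, 10, 36] -> max=36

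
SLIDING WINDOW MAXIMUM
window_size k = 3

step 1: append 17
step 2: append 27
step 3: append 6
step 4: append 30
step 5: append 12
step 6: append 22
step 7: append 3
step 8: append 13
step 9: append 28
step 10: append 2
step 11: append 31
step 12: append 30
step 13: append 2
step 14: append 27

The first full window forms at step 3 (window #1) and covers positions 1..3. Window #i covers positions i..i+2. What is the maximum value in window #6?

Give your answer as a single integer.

step 1: append 17 -> window=[17] (not full yet)
step 2: append 27 -> window=[17, 27] (not full yet)
step 3: append 6 -> window=[17, 27, 6] -> max=27
step 4: append 30 -> window=[27, 6, 30] -> max=30
step 5: append 12 -> window=[6, 30, 12] -> max=30
step 6: append 22 -> window=[30, 12, 22] -> max=30
step 7: append 3 -> window=[12, 22, 3] -> max=22
step 8: append 13 -> window=[22, 3, 13] -> max=22
Window #6 max = 22

Answer: 22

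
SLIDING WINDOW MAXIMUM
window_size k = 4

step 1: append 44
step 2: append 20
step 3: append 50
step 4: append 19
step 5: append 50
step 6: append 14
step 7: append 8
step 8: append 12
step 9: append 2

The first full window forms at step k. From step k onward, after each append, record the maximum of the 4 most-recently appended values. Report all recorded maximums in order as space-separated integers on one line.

Answer: 50 50 50 50 50 14

Derivation:
step 1: append 44 -> window=[44] (not full yet)
step 2: append 20 -> window=[44, 20] (not full yet)
step 3: append 50 -> window=[44, 20, 50] (not full yet)
step 4: append 19 -> window=[44, 20, 50, 19] -> max=50
step 5: append 50 -> window=[20, 50, 19, 50] -> max=50
step 6: append 14 -> window=[50, 19, 50, 14] -> max=50
step 7: append 8 -> window=[19, 50, 14, 8] -> max=50
step 8: append 12 -> window=[50, 14, 8, 12] -> max=50
step 9: append 2 -> window=[14, 8, 12, 2] -> max=14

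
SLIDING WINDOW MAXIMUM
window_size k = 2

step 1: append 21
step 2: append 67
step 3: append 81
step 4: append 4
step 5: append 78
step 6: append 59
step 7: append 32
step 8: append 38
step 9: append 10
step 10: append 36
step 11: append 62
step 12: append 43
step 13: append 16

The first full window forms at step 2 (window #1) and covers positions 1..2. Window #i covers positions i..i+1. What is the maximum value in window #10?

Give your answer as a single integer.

step 1: append 21 -> window=[21] (not full yet)
step 2: append 67 -> window=[21, 67] -> max=67
step 3: append 81 -> window=[67, 81] -> max=81
step 4: append 4 -> window=[81, 4] -> max=81
step 5: append 78 -> window=[4, 78] -> max=78
step 6: append 59 -> window=[78, 59] -> max=78
step 7: append 32 -> window=[59, 32] -> max=59
step 8: append 38 -> window=[32, 38] -> max=38
step 9: append 10 -> window=[38, 10] -> max=38
step 10: append 36 -> window=[10, 36] -> max=36
step 11: append 62 -> window=[36, 62] -> max=62
Window #10 max = 62

Answer: 62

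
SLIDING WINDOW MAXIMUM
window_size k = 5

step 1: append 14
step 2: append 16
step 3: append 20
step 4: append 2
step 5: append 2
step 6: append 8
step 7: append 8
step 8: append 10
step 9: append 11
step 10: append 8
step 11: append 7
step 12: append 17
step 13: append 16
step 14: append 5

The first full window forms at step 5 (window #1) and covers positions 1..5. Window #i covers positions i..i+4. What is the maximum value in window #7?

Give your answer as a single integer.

step 1: append 14 -> window=[14] (not full yet)
step 2: append 16 -> window=[14, 16] (not full yet)
step 3: append 20 -> window=[14, 16, 20] (not full yet)
step 4: append 2 -> window=[14, 16, 20, 2] (not full yet)
step 5: append 2 -> window=[14, 16, 20, 2, 2] -> max=20
step 6: append 8 -> window=[16, 20, 2, 2, 8] -> max=20
step 7: append 8 -> window=[20, 2, 2, 8, 8] -> max=20
step 8: append 10 -> window=[2, 2, 8, 8, 10] -> max=10
step 9: append 11 -> window=[2, 8, 8, 10, 11] -> max=11
step 10: append 8 -> window=[8, 8, 10, 11, 8] -> max=11
step 11: append 7 -> window=[8, 10, 11, 8, 7] -> max=11
Window #7 max = 11

Answer: 11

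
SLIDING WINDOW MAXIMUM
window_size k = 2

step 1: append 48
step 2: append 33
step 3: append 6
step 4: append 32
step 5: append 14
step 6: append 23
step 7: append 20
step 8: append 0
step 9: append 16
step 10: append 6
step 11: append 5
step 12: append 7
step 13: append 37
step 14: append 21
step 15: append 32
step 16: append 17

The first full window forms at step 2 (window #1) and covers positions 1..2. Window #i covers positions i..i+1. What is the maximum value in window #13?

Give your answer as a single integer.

Answer: 37

Derivation:
step 1: append 48 -> window=[48] (not full yet)
step 2: append 33 -> window=[48, 33] -> max=48
step 3: append 6 -> window=[33, 6] -> max=33
step 4: append 32 -> window=[6, 32] -> max=32
step 5: append 14 -> window=[32, 14] -> max=32
step 6: append 23 -> window=[14, 23] -> max=23
step 7: append 20 -> window=[23, 20] -> max=23
step 8: append 0 -> window=[20, 0] -> max=20
step 9: append 16 -> window=[0, 16] -> max=16
step 10: append 6 -> window=[16, 6] -> max=16
step 11: append 5 -> window=[6, 5] -> max=6
step 12: append 7 -> window=[5, 7] -> max=7
step 13: append 37 -> window=[7, 37] -> max=37
step 14: append 21 -> window=[37, 21] -> max=37
Window #13 max = 37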